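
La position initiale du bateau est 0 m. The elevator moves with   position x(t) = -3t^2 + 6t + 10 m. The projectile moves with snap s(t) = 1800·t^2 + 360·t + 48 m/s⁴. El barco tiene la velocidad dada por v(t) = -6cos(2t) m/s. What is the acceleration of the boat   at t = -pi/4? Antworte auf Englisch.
Starting from velocity v(t) = -6·cos(2·t), we take 1 derivative. Differentiating velocity, we get acceleration: a(t) = 12·sin(2·t). From the given acceleration equation a(t) = 12·sin(2·t), we substitute t = -pi/4 to get a = -12.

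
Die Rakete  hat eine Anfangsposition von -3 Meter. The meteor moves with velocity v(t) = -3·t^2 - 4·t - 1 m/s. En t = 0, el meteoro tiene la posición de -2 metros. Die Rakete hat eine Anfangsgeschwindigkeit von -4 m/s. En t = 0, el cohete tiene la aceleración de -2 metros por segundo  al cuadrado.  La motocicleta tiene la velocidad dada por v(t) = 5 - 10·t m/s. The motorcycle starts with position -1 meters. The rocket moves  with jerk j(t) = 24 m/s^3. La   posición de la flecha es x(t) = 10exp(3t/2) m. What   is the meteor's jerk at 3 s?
To solve this, we need to take 2 derivatives of our velocity equation v(t) = -3·t^2 - 4·t - 1. The derivative of velocity gives acceleration: a(t) = -6·t - 4. Differentiating acceleration, we get jerk: j(t) = -6. We have jerk j(t) = -6. Substituting t = 3: j(3) = -6.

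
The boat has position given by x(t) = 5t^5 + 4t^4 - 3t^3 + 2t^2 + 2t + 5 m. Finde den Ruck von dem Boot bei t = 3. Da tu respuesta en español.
Debemos derivar nuestra ecuación de la posición x(t) = 5·t^5 + 4·t^4 - 3·t^3 + 2·t^2 + 2·t + 5 3 veces. La derivada de la posición da la velocidad: v(t) = 25·t^4 + 16·t^3 - 9·t^2 + 4·t + 2. Derivando la velocidad, obtenemos la aceleración: a(t) = 100·t^3 + 48·t^2 - 18·t + 4. Derivando la aceleración, obtenemos la sacudida: j(t) = 300·t^2 + 96·t - 18. Tenemos la sacudida j(t) = 300·t^2 + 96·t - 18. Sustituyendo t = 3: j(3) = 2970.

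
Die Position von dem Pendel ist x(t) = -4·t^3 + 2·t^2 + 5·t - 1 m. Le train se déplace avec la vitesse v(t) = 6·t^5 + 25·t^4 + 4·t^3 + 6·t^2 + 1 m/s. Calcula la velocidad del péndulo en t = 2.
Debemos derivar nuestra ecuación de la posición x(t) = -4·t^3 + 2·t^2 + 5·t - 1 1 vez. Tomando d/dt de x(t), encontramos v(t) = -12·t^2 + 4·t + 5. Usando v(t) = -12·t^2 + 4·t + 5 y sustituyendo t = 2, encontramos v = -35.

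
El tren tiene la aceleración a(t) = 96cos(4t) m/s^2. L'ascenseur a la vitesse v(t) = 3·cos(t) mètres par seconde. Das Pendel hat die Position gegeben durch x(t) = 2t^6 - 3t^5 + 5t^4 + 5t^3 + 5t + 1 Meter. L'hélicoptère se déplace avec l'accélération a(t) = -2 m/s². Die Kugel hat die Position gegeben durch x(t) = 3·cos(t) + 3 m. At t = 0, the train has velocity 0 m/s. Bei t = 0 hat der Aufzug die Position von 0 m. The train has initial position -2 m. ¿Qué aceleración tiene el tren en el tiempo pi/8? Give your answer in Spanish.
De la ecuación de la aceleración a(t) = 96·cos(4·t), sustituimos t = pi/8 para obtener a = 0.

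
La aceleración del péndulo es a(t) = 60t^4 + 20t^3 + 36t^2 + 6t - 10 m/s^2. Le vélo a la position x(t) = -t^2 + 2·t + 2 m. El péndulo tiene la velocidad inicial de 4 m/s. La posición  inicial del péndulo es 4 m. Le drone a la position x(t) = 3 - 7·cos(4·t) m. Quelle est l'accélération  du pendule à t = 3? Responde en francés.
En utilisant a(t) = 60·t^4 + 20·t^3 + 36·t^2 + 6·t - 10 et en substituant t = 3, nous trouvons a = 5732.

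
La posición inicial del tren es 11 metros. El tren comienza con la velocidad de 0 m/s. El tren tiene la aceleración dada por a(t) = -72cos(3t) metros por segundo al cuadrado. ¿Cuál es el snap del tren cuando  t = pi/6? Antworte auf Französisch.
En partant de l'accélération a(t) = -72·cos(3·t), nous prenons 2 dérivées. En dérivant l'accélération, nous obtenons le jerk: j(t) = 216·sin(3·t). En dérivant le jerk, nous obtenons le snap: s(t) = 648·cos(3·t). Nous avons le snap s(t) = 648·cos(3·t). En substituant t = pi/6: s(pi/6) = 0.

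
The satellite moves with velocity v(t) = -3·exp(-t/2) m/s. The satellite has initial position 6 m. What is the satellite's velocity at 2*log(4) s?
We have velocity v(t) = -3·exp(-t/2). Substituting t = 2*log(4): v(2*log(4)) = -3/4.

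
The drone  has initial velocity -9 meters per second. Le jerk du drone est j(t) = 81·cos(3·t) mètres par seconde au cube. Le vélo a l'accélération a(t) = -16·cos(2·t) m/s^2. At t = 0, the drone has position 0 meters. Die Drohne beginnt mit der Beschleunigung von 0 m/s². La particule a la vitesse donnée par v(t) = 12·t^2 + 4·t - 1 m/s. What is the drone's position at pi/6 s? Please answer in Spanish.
Necesitamos integrar nuestra ecuación de la sacudida j(t) = 81·cos(3·t) 3 veces. Integrando la sacudida y usando la condición inicial a(0) = 0, obtenemos a(t) = 27·sin(3·t). Tomando ∫a(t)dt y aplicando v(0) = -9, encontramos v(t) = -9·cos(3·t). La antiderivada de la velocidad es la posición. Usando x(0) = 0, obtenemos x(t) = -3·sin(3·t). De la ecuación de la posición x(t) = -3·sin(3·t), sustituimos t = pi/6 para obtener x = -3.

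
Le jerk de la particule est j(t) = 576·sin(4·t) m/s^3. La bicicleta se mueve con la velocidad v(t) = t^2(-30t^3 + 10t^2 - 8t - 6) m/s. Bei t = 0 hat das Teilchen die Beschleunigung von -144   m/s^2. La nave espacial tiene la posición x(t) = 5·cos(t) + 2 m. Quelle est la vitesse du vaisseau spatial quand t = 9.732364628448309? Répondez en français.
Nous devons dériver notre équation de la position x(t) = 5·cos(t) + 2 1 fois. En dérivant la position, nous obtenons la vitesse: v(t) = -5·sin(t). Nous avons la vitesse v(t) = -5·sin(t). En substituant t = 9.732364628448309: v(9.732364628448309) = 1.51379726466527.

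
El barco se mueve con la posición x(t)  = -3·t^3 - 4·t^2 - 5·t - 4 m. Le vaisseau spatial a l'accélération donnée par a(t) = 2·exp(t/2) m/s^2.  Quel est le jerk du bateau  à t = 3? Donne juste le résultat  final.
Le jerk à t = 3 est j = -18.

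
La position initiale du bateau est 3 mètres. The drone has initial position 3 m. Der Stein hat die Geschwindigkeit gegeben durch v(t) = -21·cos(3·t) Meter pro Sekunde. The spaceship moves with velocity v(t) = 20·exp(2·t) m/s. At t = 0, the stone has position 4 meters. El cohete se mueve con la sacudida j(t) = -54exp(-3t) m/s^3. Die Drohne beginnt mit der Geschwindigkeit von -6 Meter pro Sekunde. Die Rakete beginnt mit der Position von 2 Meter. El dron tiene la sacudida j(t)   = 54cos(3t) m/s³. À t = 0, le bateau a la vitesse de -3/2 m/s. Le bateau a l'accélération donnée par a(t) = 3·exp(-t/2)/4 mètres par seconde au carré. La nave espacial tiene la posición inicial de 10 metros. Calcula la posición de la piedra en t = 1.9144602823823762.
Partiendo de la velocidad v(t) = -21·cos(3·t), tomamos 1 antiderivada. Integrando la velocidad y usando la condición inicial x(0) = 4, obtenemos x(t) = 4 - 7·sin(3·t). Usando x(t) = 4 - 7·sin(3·t) y sustituyendo t = 1.9144602823823762, encontramos x = 7.59777785848073.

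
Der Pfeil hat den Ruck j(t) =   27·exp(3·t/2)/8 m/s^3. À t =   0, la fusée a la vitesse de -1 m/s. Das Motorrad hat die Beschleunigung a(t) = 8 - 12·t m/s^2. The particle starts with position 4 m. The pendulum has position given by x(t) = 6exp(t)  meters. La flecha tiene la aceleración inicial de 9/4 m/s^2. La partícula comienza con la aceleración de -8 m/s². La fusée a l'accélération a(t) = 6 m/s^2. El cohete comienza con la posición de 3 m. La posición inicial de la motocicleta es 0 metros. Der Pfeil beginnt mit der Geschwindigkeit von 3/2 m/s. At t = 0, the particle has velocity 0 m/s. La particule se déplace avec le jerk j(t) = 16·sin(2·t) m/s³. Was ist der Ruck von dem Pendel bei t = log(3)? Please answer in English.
We must differentiate our position equation x(t) = 6·exp(t) 3 times. Taking d/dt of x(t), we find v(t) = 6·exp(t). Differentiating velocity, we get acceleration: a(t) = 6·exp(t). Taking d/dt of a(t), we find j(t) = 6·exp(t). From the given jerk equation j(t) = 6·exp(t), we substitute t = log(3) to get j = 18.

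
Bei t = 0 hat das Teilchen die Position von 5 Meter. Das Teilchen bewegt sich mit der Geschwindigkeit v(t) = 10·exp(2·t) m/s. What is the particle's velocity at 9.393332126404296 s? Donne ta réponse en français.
Nous avons la vitesse v(t) = 10·exp(2·t). En substituant t = 9.393332126404296: v(9.393332126404296) = 1441931463.35937.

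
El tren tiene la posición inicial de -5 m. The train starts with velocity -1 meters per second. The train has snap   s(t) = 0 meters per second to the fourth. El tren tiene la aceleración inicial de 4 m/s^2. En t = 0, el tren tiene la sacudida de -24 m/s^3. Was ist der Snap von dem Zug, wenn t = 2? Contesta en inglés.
Using s(t) = 0 and substituting t = 2, we find s = 0.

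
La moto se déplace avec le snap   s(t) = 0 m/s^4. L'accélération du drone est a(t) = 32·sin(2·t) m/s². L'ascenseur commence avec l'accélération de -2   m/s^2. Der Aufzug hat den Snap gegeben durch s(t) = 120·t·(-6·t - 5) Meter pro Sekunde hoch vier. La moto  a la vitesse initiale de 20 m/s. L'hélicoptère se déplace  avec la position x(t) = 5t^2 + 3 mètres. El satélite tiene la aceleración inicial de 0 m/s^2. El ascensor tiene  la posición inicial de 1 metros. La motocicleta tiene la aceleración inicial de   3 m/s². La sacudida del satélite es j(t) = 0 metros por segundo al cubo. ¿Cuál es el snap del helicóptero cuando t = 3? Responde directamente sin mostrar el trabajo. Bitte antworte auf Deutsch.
s(3) = 0.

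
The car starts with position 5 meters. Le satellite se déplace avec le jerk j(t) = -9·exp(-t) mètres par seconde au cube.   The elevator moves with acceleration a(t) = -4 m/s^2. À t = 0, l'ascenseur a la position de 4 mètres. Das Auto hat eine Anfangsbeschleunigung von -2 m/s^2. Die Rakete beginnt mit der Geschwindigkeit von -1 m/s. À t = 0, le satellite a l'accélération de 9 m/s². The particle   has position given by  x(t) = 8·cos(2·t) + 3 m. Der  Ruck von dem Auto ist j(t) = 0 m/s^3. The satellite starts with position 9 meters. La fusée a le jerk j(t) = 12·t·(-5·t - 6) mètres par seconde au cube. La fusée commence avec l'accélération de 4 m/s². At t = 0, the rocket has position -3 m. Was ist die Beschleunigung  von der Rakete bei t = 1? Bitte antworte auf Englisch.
To find the answer, we compute 1 integral of j(t) = 12·t·(-5·t - 6). Taking ∫j(t)dt and applying a(0) = 4, we find a(t) = -20·t^3 - 36·t^2 + 4. Using a(t) = -20·t^3 - 36·t^2 + 4 and substituting t = 1, we find a = -52.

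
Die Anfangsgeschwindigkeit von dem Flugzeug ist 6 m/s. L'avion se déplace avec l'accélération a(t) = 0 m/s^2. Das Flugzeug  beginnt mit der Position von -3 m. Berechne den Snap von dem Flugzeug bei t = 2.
Ausgehend von der Beschleunigung a(t) = 0, nehmen wir 2 Ableitungen. Die Ableitung von der Beschleunigung ergibt den Ruck: j(t) = 0. Die Ableitung von dem Ruck ergibt den Snap: s(t) = 0. Mit s(t) = 0 und Einsetzen von t = 2, finden wir s = 0.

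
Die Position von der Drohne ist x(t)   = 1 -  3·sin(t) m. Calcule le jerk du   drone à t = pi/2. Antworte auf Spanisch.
Partiendo de la posición x(t) = 1 - 3·sin(t), tomamos 3 derivadas. La derivada de la posición da la velocidad: v(t) = -3·cos(t). Derivando la velocidad, obtenemos la aceleración: a(t) = 3·sin(t). La derivada de la aceleración da la sacudida: j(t) = 3·cos(t). Tenemos la sacudida j(t) = 3·cos(t). Sustituyendo t = pi/2: j(pi/2) = 0.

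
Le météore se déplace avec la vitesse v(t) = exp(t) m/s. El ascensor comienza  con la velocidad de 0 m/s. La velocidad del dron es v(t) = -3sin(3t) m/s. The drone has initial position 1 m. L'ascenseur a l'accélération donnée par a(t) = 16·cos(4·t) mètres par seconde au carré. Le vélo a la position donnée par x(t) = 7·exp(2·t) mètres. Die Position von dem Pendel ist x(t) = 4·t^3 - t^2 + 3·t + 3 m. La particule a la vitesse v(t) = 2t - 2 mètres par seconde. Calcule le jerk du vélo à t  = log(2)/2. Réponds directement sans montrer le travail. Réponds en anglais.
j(log(2)/2) = 112.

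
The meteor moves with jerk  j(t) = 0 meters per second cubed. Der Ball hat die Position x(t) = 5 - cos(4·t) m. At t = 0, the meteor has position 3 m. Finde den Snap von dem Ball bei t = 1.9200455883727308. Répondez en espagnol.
Partiendo de la posición x(t) = 5 - cos(4·t), tomamos 4 derivadas. La derivada de la posición da la velocidad: v(t) = 4·sin(4·t). La derivada de la velocidad da la aceleración: a(t) = 16·cos(4·t). Tomando d/dt de a(t), encontramos j(t) = -64·sin(4·t). Derivando la sacudida, obtenemos el snap: s(t) = -256·cos(4·t). Usando s(t) = -256·cos(4·t) y sustituyendo t = 1.9200455883727308, encontramos s = -44.2689617909429.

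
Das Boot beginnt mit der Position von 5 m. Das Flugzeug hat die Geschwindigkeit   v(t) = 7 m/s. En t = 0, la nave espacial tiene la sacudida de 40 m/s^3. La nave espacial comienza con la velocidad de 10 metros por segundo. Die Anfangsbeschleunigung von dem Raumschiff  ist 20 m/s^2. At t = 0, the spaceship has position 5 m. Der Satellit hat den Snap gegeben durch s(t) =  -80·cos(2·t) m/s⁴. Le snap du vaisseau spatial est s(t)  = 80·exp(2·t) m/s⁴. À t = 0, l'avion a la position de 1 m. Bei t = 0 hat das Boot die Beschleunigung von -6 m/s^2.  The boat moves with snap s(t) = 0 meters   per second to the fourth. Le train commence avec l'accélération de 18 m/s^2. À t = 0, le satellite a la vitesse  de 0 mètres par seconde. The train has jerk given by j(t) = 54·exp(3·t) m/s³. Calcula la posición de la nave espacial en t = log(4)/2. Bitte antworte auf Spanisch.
Partiendo del snap s(t) = 80·exp(2·t), tomamos 4 integrales. La integral del snap es la sacudida. Usando j(0) = 40, obtenemos j(t) = 40·exp(2·t). La integral de la sacudida, con a(0) = 20, da la aceleración: a(t) = 20·exp(2·t). La antiderivada de la aceleración, con v(0) = 10, da la velocidad: v(t) = 10·exp(2·t). Integrando la velocidad y usando la condición inicial x(0) = 5, obtenemos x(t) = 5·exp(2·t). Tenemos la posición x(t) = 5·exp(2·t). Sustituyendo t = log(4)/2: x(log(4)/2) = 20.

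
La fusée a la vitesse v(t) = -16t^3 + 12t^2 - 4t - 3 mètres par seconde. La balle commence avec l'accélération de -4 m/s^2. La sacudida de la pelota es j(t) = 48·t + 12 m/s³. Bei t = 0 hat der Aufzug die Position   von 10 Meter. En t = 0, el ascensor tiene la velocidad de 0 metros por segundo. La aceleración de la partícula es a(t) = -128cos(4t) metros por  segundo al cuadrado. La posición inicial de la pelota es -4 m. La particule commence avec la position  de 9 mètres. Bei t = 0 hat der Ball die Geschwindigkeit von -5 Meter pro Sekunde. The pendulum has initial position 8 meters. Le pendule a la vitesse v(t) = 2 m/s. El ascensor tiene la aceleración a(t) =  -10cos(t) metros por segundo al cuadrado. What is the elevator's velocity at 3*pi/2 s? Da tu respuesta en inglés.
We must find the integral of our acceleration equation a(t) = -10·cos(t) 1 time. The integral of acceleration is velocity. Using v(0) = 0, we get v(t) = -10·sin(t). From the given velocity equation v(t) = -10·sin(t), we substitute t = 3*pi/2 to get v = 10.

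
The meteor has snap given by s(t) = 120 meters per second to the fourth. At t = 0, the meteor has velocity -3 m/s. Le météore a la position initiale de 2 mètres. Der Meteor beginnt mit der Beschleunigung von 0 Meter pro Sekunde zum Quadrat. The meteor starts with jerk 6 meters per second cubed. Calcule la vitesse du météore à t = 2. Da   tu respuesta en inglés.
We need to integrate our snap equation s(t) = 120 3 times. Taking ∫s(t)dt and applying j(0) = 6, we find j(t) = 120·t + 6. Taking ∫j(t)dt and applying a(0) = 0, we find a(t) = 6·t·(10·t + 1). Finding the antiderivative of a(t) and using v(0) = -3: v(t) = 20·t^3 + 3·t^2 - 3. Using v(t) = 20·t^3 + 3·t^2 - 3 and substituting t = 2, we find v = 169.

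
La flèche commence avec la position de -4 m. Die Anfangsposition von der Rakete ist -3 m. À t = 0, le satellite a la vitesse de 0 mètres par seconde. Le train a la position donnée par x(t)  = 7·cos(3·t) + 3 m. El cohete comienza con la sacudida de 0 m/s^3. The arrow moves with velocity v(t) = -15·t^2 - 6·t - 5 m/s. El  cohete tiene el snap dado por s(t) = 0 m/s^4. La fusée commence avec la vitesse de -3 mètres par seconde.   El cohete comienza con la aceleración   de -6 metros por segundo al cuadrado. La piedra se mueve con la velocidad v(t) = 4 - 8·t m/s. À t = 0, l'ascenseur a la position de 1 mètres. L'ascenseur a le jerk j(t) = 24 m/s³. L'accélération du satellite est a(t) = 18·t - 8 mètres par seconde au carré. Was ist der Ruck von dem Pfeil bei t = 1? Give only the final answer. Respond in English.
The jerk at t = 1 is j = -30.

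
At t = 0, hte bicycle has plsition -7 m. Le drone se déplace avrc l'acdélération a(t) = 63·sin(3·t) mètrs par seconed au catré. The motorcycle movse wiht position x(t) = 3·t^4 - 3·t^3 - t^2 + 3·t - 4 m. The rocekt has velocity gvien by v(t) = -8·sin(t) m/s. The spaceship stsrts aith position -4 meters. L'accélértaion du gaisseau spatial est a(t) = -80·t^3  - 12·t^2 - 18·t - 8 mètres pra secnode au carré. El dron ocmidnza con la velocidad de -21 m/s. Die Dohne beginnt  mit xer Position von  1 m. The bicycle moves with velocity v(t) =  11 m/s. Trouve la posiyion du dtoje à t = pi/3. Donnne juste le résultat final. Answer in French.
La réponse est 1.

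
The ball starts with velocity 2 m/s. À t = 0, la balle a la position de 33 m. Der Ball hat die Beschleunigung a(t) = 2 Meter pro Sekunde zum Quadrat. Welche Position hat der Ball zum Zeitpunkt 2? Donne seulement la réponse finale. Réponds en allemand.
x(2) = 41.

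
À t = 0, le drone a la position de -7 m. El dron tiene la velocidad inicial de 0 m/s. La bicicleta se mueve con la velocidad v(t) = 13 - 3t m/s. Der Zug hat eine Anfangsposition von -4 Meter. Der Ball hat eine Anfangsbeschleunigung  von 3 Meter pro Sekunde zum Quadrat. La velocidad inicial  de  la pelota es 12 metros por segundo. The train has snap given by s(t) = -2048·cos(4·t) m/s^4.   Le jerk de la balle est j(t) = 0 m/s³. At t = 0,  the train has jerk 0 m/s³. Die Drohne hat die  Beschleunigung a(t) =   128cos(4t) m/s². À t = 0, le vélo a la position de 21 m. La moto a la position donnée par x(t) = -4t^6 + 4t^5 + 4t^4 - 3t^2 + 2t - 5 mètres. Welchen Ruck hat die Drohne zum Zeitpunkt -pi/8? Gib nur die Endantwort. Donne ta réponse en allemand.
Der Ruck bei t = -pi/8 ist j = 512.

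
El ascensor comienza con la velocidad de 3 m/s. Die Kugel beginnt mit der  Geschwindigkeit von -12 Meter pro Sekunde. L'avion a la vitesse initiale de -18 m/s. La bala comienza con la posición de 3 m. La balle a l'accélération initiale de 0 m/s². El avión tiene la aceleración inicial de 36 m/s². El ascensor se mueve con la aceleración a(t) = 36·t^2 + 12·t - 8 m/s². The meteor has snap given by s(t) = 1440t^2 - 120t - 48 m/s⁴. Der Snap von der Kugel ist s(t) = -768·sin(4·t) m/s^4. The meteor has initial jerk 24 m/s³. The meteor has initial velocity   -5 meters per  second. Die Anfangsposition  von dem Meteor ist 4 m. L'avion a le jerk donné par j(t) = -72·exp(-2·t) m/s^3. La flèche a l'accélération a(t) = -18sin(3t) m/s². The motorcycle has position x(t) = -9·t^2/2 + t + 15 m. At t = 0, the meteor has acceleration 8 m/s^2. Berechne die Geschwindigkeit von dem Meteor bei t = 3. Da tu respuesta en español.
Para resolver esto, necesitamos tomar 3 antiderivadas de nuestra ecuación del snap s(t) = 1440·t^2 - 120·t - 48. La integral del snap, con j(0) = 24, da la sacudida: j(t) = 480·t^3 - 60·t^2 - 48·t + 24. La integral de la sacudida es la aceleración. Usando a(0) = 8, obtenemos a(t) = 120·t^4 - 20·t^3 - 24·t^2 + 24·t + 8. Integrando la aceleración y usando la condición inicial v(0) = -5, obtenemos v(t) = 24·t^5 - 5·t^4 - 8·t^3 + 12·t^2 + 8·t - 5. Usando v(t) = 24·t^5 - 5·t^4 - 8·t^3 + 12·t^2 + 8·t - 5 y sustituyendo t = 3, encontramos v = 5338.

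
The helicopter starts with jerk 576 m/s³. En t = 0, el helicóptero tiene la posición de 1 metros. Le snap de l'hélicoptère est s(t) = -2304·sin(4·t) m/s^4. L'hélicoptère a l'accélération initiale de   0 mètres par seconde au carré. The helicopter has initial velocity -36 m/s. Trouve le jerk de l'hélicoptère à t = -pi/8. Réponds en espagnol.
Necesitamos integrar nuestra ecuación del snap s(t) = -2304·sin(4·t) 1 vez. La integral del snap, con j(0) = 576, da la sacudida: j(t) = 576·cos(4·t). Usando j(t) = 576·cos(4·t) y sustituyendo t = -pi/8, encontramos j = 0.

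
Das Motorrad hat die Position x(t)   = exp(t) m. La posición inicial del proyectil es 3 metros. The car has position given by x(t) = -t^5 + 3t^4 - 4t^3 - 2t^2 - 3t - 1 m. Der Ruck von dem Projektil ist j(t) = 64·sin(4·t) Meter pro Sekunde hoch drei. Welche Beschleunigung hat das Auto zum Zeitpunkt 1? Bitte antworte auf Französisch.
En partant de la position x(t) = -t^5 + 3·t^4 - 4·t^3 - 2·t^2 - 3·t - 1, nous prenons 2 dérivées. La dérivée de la position donne la vitesse: v(t) = -5·t^4 + 12·t^3 - 12·t^2 - 4·t - 3. La dérivée de la vitesse donne l'accélération: a(t) = -20·t^3 + 36·t^2 - 24·t - 4. Nous avons l'accélération a(t) = -20·t^3 + 36·t^2 - 24·t - 4. En substituant t = 1: a(1) = -12.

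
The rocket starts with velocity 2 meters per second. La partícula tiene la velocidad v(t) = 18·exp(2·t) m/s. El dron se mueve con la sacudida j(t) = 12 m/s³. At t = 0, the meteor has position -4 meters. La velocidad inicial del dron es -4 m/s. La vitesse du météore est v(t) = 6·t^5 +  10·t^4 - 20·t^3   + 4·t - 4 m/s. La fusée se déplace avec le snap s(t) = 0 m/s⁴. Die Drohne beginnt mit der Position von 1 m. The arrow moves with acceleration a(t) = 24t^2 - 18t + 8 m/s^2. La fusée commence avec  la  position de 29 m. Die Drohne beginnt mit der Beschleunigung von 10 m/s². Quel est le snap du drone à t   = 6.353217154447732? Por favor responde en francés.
Nous devons dériver notre équation du jerk j(t) = 12 1 fois. En prenant d/dt de j(t), nous trouvons s(t) = 0. De l'équation du snap s(t) = 0, nous substituons t = 6.353217154447732 pour obtenir s = 0.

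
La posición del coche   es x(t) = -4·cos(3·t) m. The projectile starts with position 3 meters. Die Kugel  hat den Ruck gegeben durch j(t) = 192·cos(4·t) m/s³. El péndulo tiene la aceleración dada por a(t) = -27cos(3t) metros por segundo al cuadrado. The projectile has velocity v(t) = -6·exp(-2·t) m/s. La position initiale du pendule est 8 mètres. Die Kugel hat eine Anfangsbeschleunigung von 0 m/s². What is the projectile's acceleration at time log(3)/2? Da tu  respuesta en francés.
Nous devons dériver notre équation de la vitesse v(t) = -6·exp(-2·t) 1 fois. La dérivée de la vitesse donne l'accélération: a(t) = 12·exp(-2·t). En utilisant a(t) = 12·exp(-2·t) et en substituant t = log(3)/2, nous trouvons a = 4.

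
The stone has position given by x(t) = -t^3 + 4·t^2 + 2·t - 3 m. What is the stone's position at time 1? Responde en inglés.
From the given position equation x(t) = -t^3 + 4·t^2 + 2·t - 3, we substitute t = 1 to get x = 2.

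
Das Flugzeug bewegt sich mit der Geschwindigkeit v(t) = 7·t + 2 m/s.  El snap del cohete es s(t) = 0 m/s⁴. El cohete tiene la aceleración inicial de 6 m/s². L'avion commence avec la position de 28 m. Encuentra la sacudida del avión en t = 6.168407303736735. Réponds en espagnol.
Debemos derivar nuestra ecuación de la velocidad v(t) = 7·t + 2 2 veces. La derivada de la velocidad da la aceleración: a(t) = 7. Derivando la aceleración, obtenemos la sacudida: j(t) = 0. De la ecuación de la sacudida j(t) = 0, sustituimos t = 6.168407303736735 para obtener j = 0.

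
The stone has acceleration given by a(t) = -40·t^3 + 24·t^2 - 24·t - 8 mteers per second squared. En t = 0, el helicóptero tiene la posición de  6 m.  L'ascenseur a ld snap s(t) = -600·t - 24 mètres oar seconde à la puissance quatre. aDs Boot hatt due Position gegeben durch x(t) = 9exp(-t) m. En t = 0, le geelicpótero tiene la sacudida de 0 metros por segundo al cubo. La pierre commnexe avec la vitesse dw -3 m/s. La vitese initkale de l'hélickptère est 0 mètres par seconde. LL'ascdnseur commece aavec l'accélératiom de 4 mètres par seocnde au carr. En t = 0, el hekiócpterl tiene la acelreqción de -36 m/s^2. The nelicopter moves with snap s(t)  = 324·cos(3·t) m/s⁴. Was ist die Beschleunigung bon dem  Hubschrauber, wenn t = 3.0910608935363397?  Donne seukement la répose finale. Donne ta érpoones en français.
À t = 3.0910608935363397, a = 35.5871312704239.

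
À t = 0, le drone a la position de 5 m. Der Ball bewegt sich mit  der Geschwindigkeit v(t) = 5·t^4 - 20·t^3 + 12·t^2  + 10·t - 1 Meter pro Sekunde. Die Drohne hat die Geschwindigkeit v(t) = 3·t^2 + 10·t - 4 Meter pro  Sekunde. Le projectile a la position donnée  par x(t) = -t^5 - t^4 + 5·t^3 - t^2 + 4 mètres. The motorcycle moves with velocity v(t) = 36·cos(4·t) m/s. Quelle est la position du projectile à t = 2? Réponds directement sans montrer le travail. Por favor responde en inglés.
The answer is -8.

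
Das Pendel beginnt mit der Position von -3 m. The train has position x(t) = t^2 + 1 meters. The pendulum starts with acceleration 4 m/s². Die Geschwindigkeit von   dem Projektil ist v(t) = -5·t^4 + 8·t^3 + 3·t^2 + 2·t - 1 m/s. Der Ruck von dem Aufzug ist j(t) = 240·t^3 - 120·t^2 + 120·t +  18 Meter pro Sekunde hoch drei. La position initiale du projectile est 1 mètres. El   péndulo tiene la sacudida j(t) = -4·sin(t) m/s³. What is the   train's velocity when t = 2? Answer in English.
To solve this, we need to take 1 derivative of our position equation x(t) = t^2 + 1. Differentiating position, we get velocity: v(t) = 2·t. Using v(t) = 2·t and substituting t = 2, we find v = 4.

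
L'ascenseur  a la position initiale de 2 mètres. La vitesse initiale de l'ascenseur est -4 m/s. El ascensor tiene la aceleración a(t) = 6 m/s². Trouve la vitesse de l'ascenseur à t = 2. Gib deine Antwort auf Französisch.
Nous devons intégrer notre équation de l'accélération a(t) = 6 1 fois. L'intégrale de l'accélération est la vitesse. En utilisant v(0) = -4, nous obtenons v(t) = 6·t - 4. Nous avons la vitesse v(t) = 6·t - 4. En substituant t = 2: v(2) = 8.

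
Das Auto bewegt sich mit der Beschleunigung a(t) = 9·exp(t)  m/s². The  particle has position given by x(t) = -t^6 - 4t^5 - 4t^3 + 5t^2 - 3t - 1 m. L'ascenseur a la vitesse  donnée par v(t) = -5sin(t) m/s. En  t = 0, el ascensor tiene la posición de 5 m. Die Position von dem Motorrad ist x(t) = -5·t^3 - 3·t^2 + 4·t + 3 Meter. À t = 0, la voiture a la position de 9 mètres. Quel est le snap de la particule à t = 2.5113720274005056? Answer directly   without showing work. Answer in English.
s(2.5113720274005056) = -3475.97477875574.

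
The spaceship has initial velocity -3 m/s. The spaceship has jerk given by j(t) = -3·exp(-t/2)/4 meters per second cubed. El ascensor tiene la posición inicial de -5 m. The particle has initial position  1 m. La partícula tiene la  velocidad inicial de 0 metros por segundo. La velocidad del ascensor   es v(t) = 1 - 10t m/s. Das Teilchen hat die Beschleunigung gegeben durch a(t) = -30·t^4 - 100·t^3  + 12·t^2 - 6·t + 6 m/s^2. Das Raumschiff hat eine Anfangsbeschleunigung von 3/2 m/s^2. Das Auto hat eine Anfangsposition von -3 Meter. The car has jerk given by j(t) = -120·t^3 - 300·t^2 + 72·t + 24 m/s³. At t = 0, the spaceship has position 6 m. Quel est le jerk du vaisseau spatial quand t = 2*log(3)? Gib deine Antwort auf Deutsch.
Mit j(t) = -3·exp(-t/2)/4 und Einsetzen von t = 2*log(3), finden wir j = -1/4.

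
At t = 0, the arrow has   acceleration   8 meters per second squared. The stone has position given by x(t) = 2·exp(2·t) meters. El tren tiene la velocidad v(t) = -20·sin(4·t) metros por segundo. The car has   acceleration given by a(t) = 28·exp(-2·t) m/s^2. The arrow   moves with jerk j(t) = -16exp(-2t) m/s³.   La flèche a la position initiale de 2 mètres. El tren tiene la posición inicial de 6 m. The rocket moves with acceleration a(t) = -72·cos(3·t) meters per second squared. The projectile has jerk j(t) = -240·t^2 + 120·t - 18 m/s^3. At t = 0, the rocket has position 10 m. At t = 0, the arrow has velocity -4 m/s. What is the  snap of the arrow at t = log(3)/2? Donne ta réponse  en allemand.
Ausgehend von dem Ruck j(t) = -16·exp(-2·t), nehmen wir 1 Ableitung. Die Ableitung von dem Ruck ergibt den Snap: s(t) = 32·exp(-2·t). Wir haben den Snap s(t) = 32·exp(-2·t). Durch Einsetzen von t = log(3)/2: s(log(3)/2) = 32/3.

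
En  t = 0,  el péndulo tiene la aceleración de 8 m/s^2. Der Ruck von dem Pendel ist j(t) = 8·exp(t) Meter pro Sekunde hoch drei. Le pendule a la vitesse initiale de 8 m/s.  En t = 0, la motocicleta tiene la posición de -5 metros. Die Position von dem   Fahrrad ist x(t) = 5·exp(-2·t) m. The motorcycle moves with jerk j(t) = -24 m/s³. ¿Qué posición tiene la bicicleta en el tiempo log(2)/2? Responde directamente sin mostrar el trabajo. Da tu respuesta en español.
En t = log(2)/2, x = 5/2.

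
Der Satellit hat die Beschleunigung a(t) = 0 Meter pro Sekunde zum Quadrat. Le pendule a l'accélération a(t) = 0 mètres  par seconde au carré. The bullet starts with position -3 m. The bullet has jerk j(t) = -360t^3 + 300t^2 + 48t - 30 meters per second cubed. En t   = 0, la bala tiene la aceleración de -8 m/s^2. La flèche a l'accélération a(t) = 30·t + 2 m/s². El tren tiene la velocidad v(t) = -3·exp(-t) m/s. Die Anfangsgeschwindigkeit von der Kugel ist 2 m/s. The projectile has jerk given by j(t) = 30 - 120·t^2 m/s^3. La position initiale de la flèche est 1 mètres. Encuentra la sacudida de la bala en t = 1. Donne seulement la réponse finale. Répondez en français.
À t = 1, j = -42.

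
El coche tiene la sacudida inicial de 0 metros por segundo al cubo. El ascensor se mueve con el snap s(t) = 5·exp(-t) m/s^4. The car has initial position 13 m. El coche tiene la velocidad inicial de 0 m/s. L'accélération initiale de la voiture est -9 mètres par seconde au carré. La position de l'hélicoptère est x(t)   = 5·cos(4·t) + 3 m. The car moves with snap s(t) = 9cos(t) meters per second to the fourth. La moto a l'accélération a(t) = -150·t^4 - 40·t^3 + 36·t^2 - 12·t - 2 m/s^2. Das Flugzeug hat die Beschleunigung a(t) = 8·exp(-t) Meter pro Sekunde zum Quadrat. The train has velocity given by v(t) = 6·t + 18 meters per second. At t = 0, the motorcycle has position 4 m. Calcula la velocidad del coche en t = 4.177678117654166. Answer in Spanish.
Necesitamos integrar nuestra ecuación del snap s(t) = 9·cos(t) 3 veces. La integral del snap, con j(0) = 0, da la sacudida: j(t) = 9·sin(t). Tomando ∫j(t)dt y aplicando a(0) = -9, encontramos a(t) = -9·cos(t). Integrando la aceleración y usando la condición inicial v(0) = 0, obtenemos v(t) = -9·sin(t). Usando v(t) = -9·sin(t) y sustituyendo t = 4.177678117654166, encontramos v = 7.74374406623393.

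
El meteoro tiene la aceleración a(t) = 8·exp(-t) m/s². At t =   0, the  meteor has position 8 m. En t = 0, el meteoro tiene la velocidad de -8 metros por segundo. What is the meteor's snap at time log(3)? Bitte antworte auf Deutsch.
Um dies zu lösen, müssen wir 2 Ableitungen unserer Gleichung für die Beschleunigung a(t) = 8·exp(-t) nehmen. Die Ableitung von der Beschleunigung ergibt den Ruck: j(t) = -8·exp(-t). Mit d/dt von j(t) finden wir s(t) = 8·exp(-t). Mit s(t) = 8·exp(-t) und Einsetzen von t = log(3), finden wir s = 8/3.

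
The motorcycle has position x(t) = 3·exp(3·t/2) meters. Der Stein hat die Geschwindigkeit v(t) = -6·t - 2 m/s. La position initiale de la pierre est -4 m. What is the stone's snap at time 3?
To solve this, we need to take 3 derivatives of our velocity equation v(t) = -6·t - 2. The derivative of velocity gives acceleration: a(t) = -6. Taking d/dt of a(t), we find j(t) = 0. The derivative of jerk gives snap: s(t) = 0. Using s(t) = 0 and substituting t = 3, we find s = 0.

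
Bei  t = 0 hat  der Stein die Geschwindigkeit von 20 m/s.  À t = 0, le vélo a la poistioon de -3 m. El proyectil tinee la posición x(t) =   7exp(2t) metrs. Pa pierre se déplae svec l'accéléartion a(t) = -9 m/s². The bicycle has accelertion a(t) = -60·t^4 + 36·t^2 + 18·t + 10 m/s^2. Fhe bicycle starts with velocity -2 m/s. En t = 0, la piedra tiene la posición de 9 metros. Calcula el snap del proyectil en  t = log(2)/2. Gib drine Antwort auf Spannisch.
Debemos derivar nuestra ecuación de la posición x(t) = 7·exp(2·t) 4 veces. Tomando d/dt de x(t), encontramos v(t) = 14·exp(2·t). La derivada de la velocidad da la aceleración: a(t) = 28·exp(2·t). Tomando d/dt de a(t), encontramos j(t) = 56·exp(2·t). Derivando la sacudida, obtenemos el snap: s(t) = 112·exp(2·t). Tenemos el snap s(t) = 112·exp(2·t). Sustituyendo t = log(2)/2: s(log(2)/2) = 224.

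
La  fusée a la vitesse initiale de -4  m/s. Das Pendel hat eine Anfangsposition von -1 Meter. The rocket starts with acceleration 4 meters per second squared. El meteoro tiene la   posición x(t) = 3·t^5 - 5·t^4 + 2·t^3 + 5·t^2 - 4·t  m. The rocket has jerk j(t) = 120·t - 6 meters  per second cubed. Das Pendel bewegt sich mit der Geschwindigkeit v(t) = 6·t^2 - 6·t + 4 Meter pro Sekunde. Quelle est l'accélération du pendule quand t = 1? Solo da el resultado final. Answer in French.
La réponse est 6.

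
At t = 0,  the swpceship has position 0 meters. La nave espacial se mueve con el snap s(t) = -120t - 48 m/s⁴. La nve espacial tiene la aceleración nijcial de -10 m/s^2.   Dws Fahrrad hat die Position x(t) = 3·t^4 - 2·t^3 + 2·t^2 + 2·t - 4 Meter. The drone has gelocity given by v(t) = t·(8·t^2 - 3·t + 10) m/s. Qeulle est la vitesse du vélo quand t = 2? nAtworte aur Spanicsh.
Debemos derivar nuestra ecuación de la posición x(t) = 3·t^4 - 2·t^3 + 2·t^2 + 2·t - 4 1 vez. Tomando d/dt de x(t), encontramos v(t) = 12·t^3 - 6·t^2 + 4·t + 2. Tenemos la velocidad v(t) = 12·t^3 - 6·t^2 + 4·t + 2. Sustituyendo t = 2: v(2) = 82.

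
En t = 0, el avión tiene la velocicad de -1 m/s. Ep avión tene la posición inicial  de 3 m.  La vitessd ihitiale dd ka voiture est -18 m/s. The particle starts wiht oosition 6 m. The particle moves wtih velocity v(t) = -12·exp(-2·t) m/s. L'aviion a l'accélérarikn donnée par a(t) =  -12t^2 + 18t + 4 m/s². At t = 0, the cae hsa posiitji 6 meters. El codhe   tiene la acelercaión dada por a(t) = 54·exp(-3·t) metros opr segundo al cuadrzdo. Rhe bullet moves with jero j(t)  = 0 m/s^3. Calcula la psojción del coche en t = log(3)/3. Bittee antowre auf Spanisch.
Necesitamos integrar nuestra ecuación de la aceleración a(t) = 54·exp(-3·t) 2 veces. La integral de la aceleración, con v(0) = -18, da la velocidad: v(t) = -18·exp(-3·t). La integral de la velocidad es la posición. Usando x(0) = 6, obtenemos x(t) = 6·exp(-3·t). Tenemos la posición x(t) = 6·exp(-3·t). Sustituyendo t = log(3)/3: x(log(3)/3) = 2.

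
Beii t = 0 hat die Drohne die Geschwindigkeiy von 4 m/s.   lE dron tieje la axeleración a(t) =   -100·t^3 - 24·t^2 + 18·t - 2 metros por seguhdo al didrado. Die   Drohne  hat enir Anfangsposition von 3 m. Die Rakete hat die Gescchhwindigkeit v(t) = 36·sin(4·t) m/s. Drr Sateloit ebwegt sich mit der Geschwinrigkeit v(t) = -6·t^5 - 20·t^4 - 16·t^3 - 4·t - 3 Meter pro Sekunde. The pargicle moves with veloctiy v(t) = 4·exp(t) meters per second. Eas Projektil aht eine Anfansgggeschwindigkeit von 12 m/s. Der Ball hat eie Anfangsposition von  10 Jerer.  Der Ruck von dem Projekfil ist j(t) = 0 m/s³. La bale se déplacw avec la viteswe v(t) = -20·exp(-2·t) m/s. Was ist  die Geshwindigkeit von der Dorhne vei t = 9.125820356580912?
Um dies zu lösen, müssen wir 1 Stammfunktion unserer Gleichung für die Beschleunigung a(t) = -100·t^3 - 24·t^2 + 18·t - 2 finden. Das Integral von der Beschleunigung ist die Geschwindigkeit. Mit v(0) = 4 erhalten wir v(t) = -25·t^4 - 8·t^3 + 9·t^2 - 2·t + 4. Aus der Gleichung für die Geschwindigkeit v(t) = -25·t^4 - 8·t^3 + 9·t^2 - 2·t + 4, setzen wir t = 9.125820356580912 ein und erhalten v = -178736.203087436.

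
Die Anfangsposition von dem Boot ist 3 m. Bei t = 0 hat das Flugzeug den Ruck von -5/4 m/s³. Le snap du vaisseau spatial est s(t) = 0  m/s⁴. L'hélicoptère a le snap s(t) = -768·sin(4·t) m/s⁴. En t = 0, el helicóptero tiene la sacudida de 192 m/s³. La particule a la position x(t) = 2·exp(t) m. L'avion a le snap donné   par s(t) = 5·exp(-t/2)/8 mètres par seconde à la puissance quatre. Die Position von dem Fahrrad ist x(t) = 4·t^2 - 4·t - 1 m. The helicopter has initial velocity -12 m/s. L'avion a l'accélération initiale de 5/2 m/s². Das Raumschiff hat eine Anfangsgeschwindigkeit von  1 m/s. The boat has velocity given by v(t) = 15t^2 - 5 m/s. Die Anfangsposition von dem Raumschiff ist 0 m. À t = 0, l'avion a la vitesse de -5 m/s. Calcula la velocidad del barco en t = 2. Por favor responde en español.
De la ecuación de la velocidad v(t) = 15·t^2 - 5, sustituimos t = 2 para obtener v = 55.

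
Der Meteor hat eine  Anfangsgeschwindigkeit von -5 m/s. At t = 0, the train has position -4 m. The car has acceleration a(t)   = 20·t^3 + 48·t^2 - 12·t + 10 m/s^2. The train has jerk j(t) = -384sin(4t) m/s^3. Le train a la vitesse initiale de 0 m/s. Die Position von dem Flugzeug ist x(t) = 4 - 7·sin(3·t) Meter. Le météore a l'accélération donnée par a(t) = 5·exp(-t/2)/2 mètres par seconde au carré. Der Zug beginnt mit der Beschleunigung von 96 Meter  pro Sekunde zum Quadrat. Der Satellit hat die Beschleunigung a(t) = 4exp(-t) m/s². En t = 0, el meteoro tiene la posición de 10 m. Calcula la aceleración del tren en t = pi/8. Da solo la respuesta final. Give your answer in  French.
L'accélération à t = pi/8 est a = 0.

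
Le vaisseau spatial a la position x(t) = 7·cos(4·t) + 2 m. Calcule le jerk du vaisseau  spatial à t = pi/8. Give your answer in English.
We must differentiate our position equation x(t) = 7·cos(4·t) + 2 3 times. Taking d/dt of x(t), we find v(t) = -28·sin(4·t). Taking d/dt of v(t), we find a(t) = -112·cos(4·t). The derivative of acceleration gives jerk: j(t) = 448·sin(4·t). Using j(t) = 448·sin(4·t) and substituting t = pi/8, we find j = 448.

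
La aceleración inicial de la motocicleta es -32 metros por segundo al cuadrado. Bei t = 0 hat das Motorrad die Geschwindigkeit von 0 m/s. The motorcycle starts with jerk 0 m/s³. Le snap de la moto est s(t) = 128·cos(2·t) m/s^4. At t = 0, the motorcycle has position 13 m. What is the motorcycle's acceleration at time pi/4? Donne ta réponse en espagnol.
Partiendo del snap s(t) = 128·cos(2·t), tomamos 2 integrales. La antiderivada del snap, con j(0) = 0, da la sacudida: j(t) = 64·sin(2·t). Tomando ∫j(t)dt y aplicando a(0) = -32, encontramos a(t) = -32·cos(2·t). De la ecuación de la aceleración a(t) = -32·cos(2·t), sustituimos t = pi/4 para obtener a = 0.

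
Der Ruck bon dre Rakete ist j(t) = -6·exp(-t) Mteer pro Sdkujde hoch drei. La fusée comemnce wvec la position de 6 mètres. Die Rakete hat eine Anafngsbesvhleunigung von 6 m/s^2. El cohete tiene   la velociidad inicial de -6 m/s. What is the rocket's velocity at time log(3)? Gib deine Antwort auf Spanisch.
Necesitamos integrar nuestra ecuación de la sacudida j(t) = -6·exp(-t) 2 veces. Tomando ∫j(t)dt y aplicando a(0) = 6, encontramos a(t) = 6·exp(-t). Tomando ∫a(t)dt y aplicando v(0) = -6, encontramos v(t) = -6·exp(-t). Usando v(t) = -6·exp(-t) y sustituyendo t = log(3), encontramos v = -2.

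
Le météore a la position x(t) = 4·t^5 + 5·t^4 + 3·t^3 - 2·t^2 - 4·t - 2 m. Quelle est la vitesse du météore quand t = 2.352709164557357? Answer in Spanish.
Para resolver esto, necesitamos tomar 1 derivada de nuestra ecuación de la posición x(t) = 4·t^5 + 5·t^4 + 3·t^3 - 2·t^2 - 4·t - 2. La derivada de la posición da la velocidad: v(t) = 20·t^4 + 20·t^3 + 9·t^2 - 4·t - 4. Usando v(t) = 20·t^4 + 20·t^3 + 9·t^2 - 4·t - 4 y sustituyendo t = 2.352709164557357, encontramos v = 909.640272604635.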